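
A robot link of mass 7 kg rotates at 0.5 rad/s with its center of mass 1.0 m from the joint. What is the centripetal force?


F = m * omega^2 * r
= 7 * 0.5^2 * 1.0
= 7 * 0.25 * 1.0
= 1.75 N


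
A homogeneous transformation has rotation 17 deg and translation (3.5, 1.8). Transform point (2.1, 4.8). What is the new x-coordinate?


x' = cos(theta)*px - sin(theta)*py + tx
= 0.9563*2.1 - 0.2924*4.8 + 3.5
= 4.1049


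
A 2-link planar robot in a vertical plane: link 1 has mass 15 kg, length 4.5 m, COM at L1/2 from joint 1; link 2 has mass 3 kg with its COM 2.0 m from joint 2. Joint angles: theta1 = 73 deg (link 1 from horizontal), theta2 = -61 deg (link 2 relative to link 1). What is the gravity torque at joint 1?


Horizontal distance from joint 1 to link-1 COM:
  x_c1 = (L1/2)*cos(t1) = 2.25 * 0.2924 = 0.6578 m
Horizontal distance from joint 1 to link-2 COM:
  x_c2 = L1*cos(t1) + Lc2*cos(t1+t2)
       = 4.5*0.2924 + 2.0*0.9781 = 3.272 m
tau1 = m1*g*x_c1 + m2*g*x_c2
     = 15*9.81*0.6578 + 3*9.81*3.272
     = 96.8006 + 96.294
     = 193.0946 Nm


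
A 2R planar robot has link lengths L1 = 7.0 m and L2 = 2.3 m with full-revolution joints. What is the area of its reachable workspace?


r_max = L1 + L2 = 9.3 m
r_min = |L1 - L2| = 4.7 m
Area = pi*(r_max^2 - r_min^2)
= pi*(86.49 - 22.09)
= pi * 64.4
= 202.3186 m^2


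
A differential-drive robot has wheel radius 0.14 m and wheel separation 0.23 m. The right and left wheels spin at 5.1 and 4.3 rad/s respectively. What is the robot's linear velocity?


vR = r*wR = 0.14*5.1 = 0.714 m/s
vL = r*wL = 0.14*4.3 = 0.602 m/s
v = (vR+vL)/2 = 0.658 m/s
omega = (vR-vL)/L = 0.487 rad/s
linear velocity = 0.658 m/s


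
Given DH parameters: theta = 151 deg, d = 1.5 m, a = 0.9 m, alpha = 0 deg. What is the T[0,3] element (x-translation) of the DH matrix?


T[0,3] = a * cos(theta)
= 0.9 * cos(151 deg)
= 0.9 * -0.8746
= -0.7872


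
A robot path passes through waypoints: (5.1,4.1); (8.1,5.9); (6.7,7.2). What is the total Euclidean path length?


Segment lengths:
  seg1 = sqrt((3.0)^2 + (1.8)^2) = 3.4986
  seg2 = sqrt((-1.4)^2 + (1.3)^2) = 1.9105
Total = 5.4091


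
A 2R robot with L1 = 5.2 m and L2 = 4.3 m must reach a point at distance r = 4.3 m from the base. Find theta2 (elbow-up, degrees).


cos(theta2) = (r^2 - L1^2 - L2^2) / (2*L1*L2)
cos(theta2) = (18.49 - 27.04 - 18.49) / 44.72
cos(theta2) = -0.604651
theta2 = 127.2037 degrees


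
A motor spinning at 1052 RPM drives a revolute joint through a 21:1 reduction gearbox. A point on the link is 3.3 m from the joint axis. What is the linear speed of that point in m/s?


omega_motor = 1052 * 2*pi/60 = 110.1652 rad/s
omega_joint = omega_motor / 21 = 5.246 rad/s
v = omega_joint * r = 5.246 * 3.3
= 17.3117 m/s


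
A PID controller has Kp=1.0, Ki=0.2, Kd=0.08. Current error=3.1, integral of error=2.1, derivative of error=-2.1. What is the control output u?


u = Kp*e + Ki*int(e) + Kd*de/dt
= 1.0*3.1 + 0.2*2.1 + 0.08*(-2.1)
= 3.1 + 0.42 + -0.168
= 3.352


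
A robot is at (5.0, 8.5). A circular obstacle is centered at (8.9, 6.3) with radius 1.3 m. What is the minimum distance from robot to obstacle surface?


center_dist = sqrt((5.0-8.9)^2 + (8.5-6.3)^2)
= sqrt(15.21 + 4.84)
= 4.4777
min_dist = center_dist - radius = 4.4777 - 1.3 = 3.1777 m


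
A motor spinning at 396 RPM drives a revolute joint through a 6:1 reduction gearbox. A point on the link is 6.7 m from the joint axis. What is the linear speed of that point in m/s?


omega_motor = 396 * 2*pi/60 = 41.469 rad/s
omega_joint = omega_motor / 6 = 6.9115 rad/s
v = omega_joint * r = 6.9115 * 6.7
= 46.3071 m/s


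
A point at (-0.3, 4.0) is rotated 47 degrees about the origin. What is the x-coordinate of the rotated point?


x' = x*cos(theta) - y*sin(theta)
cos(47 deg) = 0.682, sin(47 deg) = 0.7314
x' = -0.3 * 0.682 - 4.0 * 0.7314
= -0.2046 - 2.9254
= -3.13


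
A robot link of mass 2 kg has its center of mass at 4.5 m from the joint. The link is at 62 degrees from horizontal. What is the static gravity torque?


tau = m*g*L*cos(angle)
= 2 * 9.81 * 4.5 * cos(62 deg)
= 2 * 9.81 * 4.5 * 0.4695
= 41.4496 Nm


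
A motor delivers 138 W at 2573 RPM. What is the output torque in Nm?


omega = 2573 * 2*pi/60 = 269.4439 rad/s
tau = P / omega = 138 / 269.4439
= 0.5122 Nm


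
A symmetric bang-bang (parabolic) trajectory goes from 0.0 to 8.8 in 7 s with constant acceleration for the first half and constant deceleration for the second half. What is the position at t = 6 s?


Symmetric rest-to-rest: each phase covers (pf-p0)/2 in time T/2. 0.5*a*(T/2)^2 = (pf-p0)/2 => a = 4*(pf-p0)/T^2
a = 4*(8.8-0.0)/7^2 = 0.7184
t = 6 is in the deceleration phase (t > T/2).
p = pf - 0.5*a*(T-t)^2 = 8.8 - 0.5*0.7184*1^2
= 8.4408


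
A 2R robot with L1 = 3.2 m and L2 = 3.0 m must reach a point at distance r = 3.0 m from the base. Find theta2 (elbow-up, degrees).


cos(theta2) = (r^2 - L1^2 - L2^2) / (2*L1*L2)
cos(theta2) = (9.0 - 10.24 - 9.0) / 19.2
cos(theta2) = -0.533333
theta2 = 122.231 degrees


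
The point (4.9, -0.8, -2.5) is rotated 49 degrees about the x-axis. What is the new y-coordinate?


Rotation about x-axis: y' = y*cos(theta) - z*sin(theta)
= -0.8 * 0.6561 - -2.5 * 0.7547
= 1.3619


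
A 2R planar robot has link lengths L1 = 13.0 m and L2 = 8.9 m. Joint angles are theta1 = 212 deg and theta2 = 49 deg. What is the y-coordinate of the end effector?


Convert angles to radians: theta1 = 3.7001, theta2 = 0.8552
y = L1*sin(theta1) + L2*sin(theta1+theta2)
y = -6.889 + -8.7904
y = -15.6794


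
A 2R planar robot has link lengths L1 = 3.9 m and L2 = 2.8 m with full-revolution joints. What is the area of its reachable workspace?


r_max = L1 + L2 = 6.7 m
r_min = |L1 - L2| = 1.1 m
Area = pi*(r_max^2 - r_min^2)
= pi*(44.89 - 1.21)
= pi * 43.68
= 137.2248 m^2


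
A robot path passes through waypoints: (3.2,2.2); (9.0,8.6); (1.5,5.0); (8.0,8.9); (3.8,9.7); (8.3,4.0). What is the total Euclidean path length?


Segment lengths:
  seg1 = sqrt((5.8)^2 + (6.4)^2) = 8.6371
  seg2 = sqrt((-7.5)^2 + (-3.6)^2) = 8.3193
  seg3 = sqrt((6.5)^2 + (3.9)^2) = 7.5802
  seg4 = sqrt((-4.2)^2 + (0.8)^2) = 4.2755
  seg5 = sqrt((4.5)^2 + (-5.7)^2) = 7.2622
Total = 36.0744


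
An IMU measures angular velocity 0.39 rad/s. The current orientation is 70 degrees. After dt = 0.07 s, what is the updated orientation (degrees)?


delta_theta = w * dt = 0.39 * 0.07 = 0.0273 rad
= 1.5642 deg
theta_new = 70 + 1.5642 = 71.5642 deg


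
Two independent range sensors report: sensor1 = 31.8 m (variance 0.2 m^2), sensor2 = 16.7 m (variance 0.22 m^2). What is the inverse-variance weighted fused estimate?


w1 = (1/var1) / (1/var1 + 1/var2)
   = 5.0 / (5.0 + 4.5455) = 0.5238
w2 = 1 - w1 = 0.4762
fused = w1*s1 + w2*s2 = 16.6571 + 7.9524
= 24.6095 m


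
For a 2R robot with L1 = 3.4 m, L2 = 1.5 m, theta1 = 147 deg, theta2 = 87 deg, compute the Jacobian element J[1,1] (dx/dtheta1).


J[1,1] = -L1*sin(t1) - L2*sin(t1+t2)
= -3.4*sin(147) - 1.5*sin(234)
= -0.6382


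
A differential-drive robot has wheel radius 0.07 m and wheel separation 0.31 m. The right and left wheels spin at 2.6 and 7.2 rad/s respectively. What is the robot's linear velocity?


vR = r*wR = 0.07*2.6 = 0.182 m/s
vL = r*wL = 0.07*7.2 = 0.504 m/s
v = (vR+vL)/2 = 0.343 m/s
omega = (vR-vL)/L = -1.0387 rad/s
linear velocity = 0.343 m/s


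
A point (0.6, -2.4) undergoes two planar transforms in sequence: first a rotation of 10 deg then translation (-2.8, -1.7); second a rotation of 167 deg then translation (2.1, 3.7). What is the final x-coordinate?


After transform 1:
x1 = cos(10)*0.6 - sin(10)*-2.4 + -2.8 = -1.7924
y1 = sin(10)*0.6 + cos(10)*-2.4 + -1.7 = -3.9593
After transform 2:
x2 = cos(167)*-1.7924 - sin(167)*-3.9593 + 2.1
= 4.7371


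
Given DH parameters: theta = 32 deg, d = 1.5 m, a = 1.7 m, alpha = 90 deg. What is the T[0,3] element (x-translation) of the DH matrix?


T[0,3] = a * cos(theta)
= 1.7 * cos(32 deg)
= 1.7 * 0.848
= 1.4417


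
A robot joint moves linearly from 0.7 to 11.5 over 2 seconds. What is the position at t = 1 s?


s = t/T = 1/2 = 0.5
p(t) = p0 + (pf-p0)*s
= 0.7 + (11.5 - 0.7) * 0.5
= 6.1


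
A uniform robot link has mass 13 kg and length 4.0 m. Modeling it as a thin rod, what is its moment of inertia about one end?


I = (1/3) * m * L^2
= (1/3) * 13 * 4.0^2
= 0.333333 * 13 * 16.0
= 69.3333 kg*m^2


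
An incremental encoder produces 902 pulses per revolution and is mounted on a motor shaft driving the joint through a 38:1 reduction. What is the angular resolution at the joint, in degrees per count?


counts per rev = 902
effective counts at joint = 902 * 38 = 34276
resolution = 360 / 34276
= 0.0105 deg/count


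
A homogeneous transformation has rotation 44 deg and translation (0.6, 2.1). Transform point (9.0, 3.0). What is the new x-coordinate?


x' = cos(theta)*px - sin(theta)*py + tx
= 0.7193*9.0 - 0.6947*3.0 + 0.6
= 4.9901


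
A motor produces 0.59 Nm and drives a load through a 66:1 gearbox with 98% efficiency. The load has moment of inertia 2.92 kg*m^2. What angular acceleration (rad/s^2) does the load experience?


tau_out = tau_motor * N * eta
= 0.59 * 66 * 0.98 = 38.1612 Nm
alpha = tau_out / I = 38.1612 / 2.92
= 13.0689 rad/s^2


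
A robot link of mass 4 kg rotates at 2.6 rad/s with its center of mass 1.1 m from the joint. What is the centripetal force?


F = m * omega^2 * r
= 4 * 2.6^2 * 1.1
= 4 * 6.76 * 1.1
= 29.744 N


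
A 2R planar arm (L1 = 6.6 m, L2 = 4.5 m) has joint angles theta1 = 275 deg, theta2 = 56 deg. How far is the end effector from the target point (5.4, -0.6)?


End effector via forward kinematics:
x = L1*cos(t1) + L2*cos(t1+t2) = 4.511
y = L1*sin(t1) + L2*sin(t1+t2) = -8.7565
Distance to target:
d = sqrt((5.4 - 4.511)^2 + (-0.6 - -8.7565)^2)
= sqrt(0.7903 + 66.529)
= 8.2048 m


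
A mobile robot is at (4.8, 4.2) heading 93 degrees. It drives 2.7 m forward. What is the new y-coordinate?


y_new = y0 + d*sin(theta)
= 4.2 + 2.7*sin(93)
= 4.2 + 2.6963
= 6.8963


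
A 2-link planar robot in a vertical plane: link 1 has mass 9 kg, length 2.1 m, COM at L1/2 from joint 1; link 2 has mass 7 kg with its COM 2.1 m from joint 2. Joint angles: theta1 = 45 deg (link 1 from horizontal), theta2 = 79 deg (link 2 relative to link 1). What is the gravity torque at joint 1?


Horizontal distance from joint 1 to link-1 COM:
  x_c1 = (L1/2)*cos(t1) = 1.05 * 0.7071 = 0.7425 m
Horizontal distance from joint 1 to link-2 COM:
  x_c2 = L1*cos(t1) + Lc2*cos(t1+t2)
       = 2.1*0.7071 + 2.1*-0.5592 = 0.3106 m
tau1 = m1*g*x_c1 + m2*g*x_c2
     = 9*9.81*0.7425 + 7*9.81*0.3106
     = 65.552 + 21.3302
     = 86.8822 Nm


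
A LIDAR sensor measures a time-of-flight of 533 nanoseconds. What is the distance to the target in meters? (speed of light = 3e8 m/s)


tof = 533 ns = 5.33e-07 s
dist = c * tof / 2
= 3e8 * 5.33e-07 / 2
= 79.95 m


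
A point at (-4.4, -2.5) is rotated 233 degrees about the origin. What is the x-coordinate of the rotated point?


x' = x*cos(theta) - y*sin(theta)
cos(233 deg) = -0.6018, sin(233 deg) = -0.7986
x' = -4.4 * -0.6018 - -2.5 * -0.7986
= 2.648 - 1.9966
= 0.6514


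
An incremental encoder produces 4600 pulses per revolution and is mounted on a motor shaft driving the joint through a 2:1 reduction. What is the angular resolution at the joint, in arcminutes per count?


counts per rev = 4600
effective counts at joint = 4600 * 2 = 9200
resolution = 360*60 / 9200
= 2.3478 arcmin/count


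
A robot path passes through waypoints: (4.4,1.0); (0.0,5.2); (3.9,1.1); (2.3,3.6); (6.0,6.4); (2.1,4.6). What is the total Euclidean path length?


Segment lengths:
  seg1 = sqrt((-4.4)^2 + (4.2)^2) = 6.0828
  seg2 = sqrt((3.9)^2 + (-4.1)^2) = 5.6586
  seg3 = sqrt((-1.6)^2 + (2.5)^2) = 2.9682
  seg4 = sqrt((3.7)^2 + (2.8)^2) = 4.64
  seg5 = sqrt((-3.9)^2 + (-1.8)^2) = 4.2953
Total = 23.6449


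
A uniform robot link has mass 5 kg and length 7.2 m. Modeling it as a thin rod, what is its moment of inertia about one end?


I = (1/3) * m * L^2
= (1/3) * 5 * 7.2^2
= 0.333333 * 5 * 51.84
= 86.4 kg*m^2


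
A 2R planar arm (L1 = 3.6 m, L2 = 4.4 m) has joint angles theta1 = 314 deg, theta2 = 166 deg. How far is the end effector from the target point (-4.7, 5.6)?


End effector via forward kinematics:
x = L1*cos(t1) + L2*cos(t1+t2) = 0.3008
y = L1*sin(t1) + L2*sin(t1+t2) = 1.2209
Distance to target:
d = sqrt((-4.7 - 0.3008)^2 + (5.6 - 1.2209)^2)
= sqrt(25.0077 + 19.1766)
= 6.6471 m


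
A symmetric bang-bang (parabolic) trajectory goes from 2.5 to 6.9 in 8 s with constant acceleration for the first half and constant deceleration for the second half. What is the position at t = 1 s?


Symmetric rest-to-rest: each phase covers (pf-p0)/2 in time T/2. 0.5*a*(T/2)^2 = (pf-p0)/2 => a = 4*(pf-p0)/T^2
a = 4*(6.9-2.5)/8^2 = 0.275
t = 1 is in the acceleration phase (t <= T/2).
p = p0 + 0.5*a*t^2 = 2.5 + 0.5*0.275*1^2
= 2.6375


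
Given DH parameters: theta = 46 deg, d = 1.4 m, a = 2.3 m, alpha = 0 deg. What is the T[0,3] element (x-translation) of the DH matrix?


T[0,3] = a * cos(theta)
= 2.3 * cos(46 deg)
= 2.3 * 0.6947
= 1.5977


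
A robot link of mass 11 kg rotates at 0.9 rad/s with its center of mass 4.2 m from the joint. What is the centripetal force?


F = m * omega^2 * r
= 11 * 0.9^2 * 4.2
= 11 * 0.81 * 4.2
= 37.422 N


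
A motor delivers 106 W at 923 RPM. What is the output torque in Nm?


omega = 923 * 2*pi/60 = 96.6563 rad/s
tau = P / omega = 106 / 96.6563
= 1.0967 Nm


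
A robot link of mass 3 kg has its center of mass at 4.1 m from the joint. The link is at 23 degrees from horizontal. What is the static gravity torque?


tau = m*g*L*cos(angle)
= 3 * 9.81 * 4.1 * cos(23 deg)
= 3 * 9.81 * 4.1 * 0.9205
= 111.0709 Nm


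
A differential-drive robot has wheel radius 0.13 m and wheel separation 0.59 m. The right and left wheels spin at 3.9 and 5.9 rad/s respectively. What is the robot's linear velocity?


vR = r*wR = 0.13*3.9 = 0.507 m/s
vL = r*wL = 0.13*5.9 = 0.767 m/s
v = (vR+vL)/2 = 0.637 m/s
omega = (vR-vL)/L = -0.4407 rad/s
linear velocity = 0.637 m/s


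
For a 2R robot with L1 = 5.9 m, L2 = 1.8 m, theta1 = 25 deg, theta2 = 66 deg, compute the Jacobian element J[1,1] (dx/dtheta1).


J[1,1] = -L1*sin(t1) - L2*sin(t1+t2)
= -5.9*sin(25) - 1.8*sin(91)
= -4.2932


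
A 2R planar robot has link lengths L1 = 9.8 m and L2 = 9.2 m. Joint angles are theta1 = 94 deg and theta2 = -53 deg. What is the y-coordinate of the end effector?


Convert angles to radians: theta1 = 1.6406, theta2 = -0.925
y = L1*sin(theta1) + L2*sin(theta1+theta2)
y = 9.7761 + 6.0357
y = 15.8119


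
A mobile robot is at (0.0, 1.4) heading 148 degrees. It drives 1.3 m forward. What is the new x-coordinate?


x_new = x0 + d*cos(theta)
= 0.0 + 1.3*cos(148)
= 0.0 + -1.1025
= -1.1025


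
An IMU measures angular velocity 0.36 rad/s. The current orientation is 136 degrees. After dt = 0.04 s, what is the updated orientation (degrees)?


delta_theta = w * dt = 0.36 * 0.04 = 0.0144 rad
= 0.8251 deg
theta_new = 136 + 0.8251 = 136.8251 deg


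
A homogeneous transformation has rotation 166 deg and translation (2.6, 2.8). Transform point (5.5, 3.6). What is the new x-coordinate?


x' = cos(theta)*px - sin(theta)*py + tx
= -0.9703*5.5 - 0.2419*3.6 + 2.6
= -3.6075


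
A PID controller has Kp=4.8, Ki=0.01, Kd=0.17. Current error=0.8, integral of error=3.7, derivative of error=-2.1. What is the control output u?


u = Kp*e + Ki*int(e) + Kd*de/dt
= 4.8*0.8 + 0.01*3.7 + 0.17*(-2.1)
= 3.84 + 0.037 + -0.357
= 3.52


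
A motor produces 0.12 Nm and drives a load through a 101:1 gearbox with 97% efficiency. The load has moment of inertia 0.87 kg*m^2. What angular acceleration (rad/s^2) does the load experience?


tau_out = tau_motor * N * eta
= 0.12 * 101 * 0.97 = 11.7564 Nm
alpha = tau_out / I = 11.7564 / 0.87
= 13.5131 rad/s^2


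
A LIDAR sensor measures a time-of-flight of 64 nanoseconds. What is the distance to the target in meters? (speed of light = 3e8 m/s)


tof = 64 ns = 6.4e-08 s
dist = c * tof / 2
= 3e8 * 6.4e-08 / 2
= 9.6 m


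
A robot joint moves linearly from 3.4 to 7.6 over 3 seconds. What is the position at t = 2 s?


s = t/T = 2/3 = 0.6667
p(t) = p0 + (pf-p0)*s
= 3.4 + (7.6 - 3.4) * 0.6667
= 6.2


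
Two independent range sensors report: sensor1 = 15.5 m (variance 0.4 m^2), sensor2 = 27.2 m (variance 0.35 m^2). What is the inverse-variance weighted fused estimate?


w1 = (1/var1) / (1/var1 + 1/var2)
   = 2.5 / (2.5 + 2.8571) = 0.4667
w2 = 1 - w1 = 0.5333
fused = w1*s1 + w2*s2 = 7.2333 + 14.5067
= 21.74 m


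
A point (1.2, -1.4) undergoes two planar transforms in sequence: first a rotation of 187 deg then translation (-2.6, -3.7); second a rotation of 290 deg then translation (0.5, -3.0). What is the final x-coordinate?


After transform 1:
x1 = cos(187)*1.2 - sin(187)*-1.4 + -2.6 = -3.9617
y1 = sin(187)*1.2 + cos(187)*-1.4 + -3.7 = -2.4567
After transform 2:
x2 = cos(290)*-3.9617 - sin(290)*-2.4567 + 0.5
= -3.1635


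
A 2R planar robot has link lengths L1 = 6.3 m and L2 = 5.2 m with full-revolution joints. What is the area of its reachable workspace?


r_max = L1 + L2 = 11.5 m
r_min = |L1 - L2| = 1.1 m
Area = pi*(r_max^2 - r_min^2)
= pi*(132.25 - 1.21)
= pi * 131.04
= 411.6743 m^2


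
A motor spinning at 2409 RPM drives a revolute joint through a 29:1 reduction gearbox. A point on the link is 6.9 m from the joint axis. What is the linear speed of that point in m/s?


omega_motor = 2409 * 2*pi/60 = 252.2699 rad/s
omega_joint = omega_motor / 29 = 8.699 rad/s
v = omega_joint * r = 8.699 * 6.9
= 60.0228 m/s


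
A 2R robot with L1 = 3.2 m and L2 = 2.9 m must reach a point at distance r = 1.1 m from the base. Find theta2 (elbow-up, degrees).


cos(theta2) = (r^2 - L1^2 - L2^2) / (2*L1*L2)
cos(theta2) = (1.21 - 10.24 - 8.41) / 18.56
cos(theta2) = -0.939655
theta2 = 159.9937 degrees


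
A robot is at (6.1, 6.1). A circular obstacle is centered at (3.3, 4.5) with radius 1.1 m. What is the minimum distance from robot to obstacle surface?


center_dist = sqrt((6.1-3.3)^2 + (6.1-4.5)^2)
= sqrt(7.84 + 2.56)
= 3.2249
min_dist = center_dist - radius = 3.2249 - 1.1 = 2.1249 m


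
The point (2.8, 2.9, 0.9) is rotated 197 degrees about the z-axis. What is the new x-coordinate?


Rotation about z-axis: x' = x*cos(theta) - y*sin(theta)
= 2.8 * -0.9563 - 2.9 * -0.2924
= -1.8298


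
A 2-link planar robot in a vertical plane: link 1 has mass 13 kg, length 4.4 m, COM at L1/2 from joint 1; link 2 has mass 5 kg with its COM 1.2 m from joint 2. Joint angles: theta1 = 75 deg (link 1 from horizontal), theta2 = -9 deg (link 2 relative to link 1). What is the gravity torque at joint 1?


Horizontal distance from joint 1 to link-1 COM:
  x_c1 = (L1/2)*cos(t1) = 2.2 * 0.2588 = 0.5694 m
Horizontal distance from joint 1 to link-2 COM:
  x_c2 = L1*cos(t1) + Lc2*cos(t1+t2)
       = 4.4*0.2588 + 1.2*0.4067 = 1.6269 m
tau1 = m1*g*x_c1 + m2*g*x_c2
     = 13*9.81*0.5694 + 5*9.81*1.6269
     = 72.6158 + 79.7988
     = 152.4147 Nm


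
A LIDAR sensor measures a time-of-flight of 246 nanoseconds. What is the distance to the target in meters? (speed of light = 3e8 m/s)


tof = 246 ns = 2.46e-07 s
dist = c * tof / 2
= 3e8 * 2.46e-07 / 2
= 36.9 m


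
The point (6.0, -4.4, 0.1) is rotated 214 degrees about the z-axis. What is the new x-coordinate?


Rotation about z-axis: x' = x*cos(theta) - y*sin(theta)
= 6.0 * -0.829 - -4.4 * -0.5592
= -7.4347


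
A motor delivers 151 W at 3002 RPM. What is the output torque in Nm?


omega = 3002 * 2*pi/60 = 314.3687 rad/s
tau = P / omega = 151 / 314.3687
= 0.4803 Nm


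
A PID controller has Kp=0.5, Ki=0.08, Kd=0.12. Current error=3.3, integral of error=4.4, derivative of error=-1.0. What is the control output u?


u = Kp*e + Ki*int(e) + Kd*de/dt
= 0.5*3.3 + 0.08*4.4 + 0.12*(-1.0)
= 1.65 + 0.352 + -0.12
= 1.882


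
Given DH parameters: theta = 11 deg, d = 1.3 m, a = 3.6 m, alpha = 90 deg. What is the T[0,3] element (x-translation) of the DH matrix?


T[0,3] = a * cos(theta)
= 3.6 * cos(11 deg)
= 3.6 * 0.9816
= 3.5339


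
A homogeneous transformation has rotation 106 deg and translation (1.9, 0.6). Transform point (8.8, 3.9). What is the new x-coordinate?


x' = cos(theta)*px - sin(theta)*py + tx
= -0.2756*8.8 - 0.9613*3.9 + 1.9
= -4.2745


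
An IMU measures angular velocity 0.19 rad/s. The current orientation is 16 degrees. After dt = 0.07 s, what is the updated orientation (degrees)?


delta_theta = w * dt = 0.19 * 0.07 = 0.0133 rad
= 0.762 deg
theta_new = 16 + 0.762 = 16.762 deg


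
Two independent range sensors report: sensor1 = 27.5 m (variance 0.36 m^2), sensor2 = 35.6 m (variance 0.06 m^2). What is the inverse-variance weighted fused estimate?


w1 = (1/var1) / (1/var1 + 1/var2)
   = 2.7778 / (2.7778 + 16.6667) = 0.1429
w2 = 1 - w1 = 0.8571
fused = w1*s1 + w2*s2 = 3.9286 + 30.5143
= 34.4429 m


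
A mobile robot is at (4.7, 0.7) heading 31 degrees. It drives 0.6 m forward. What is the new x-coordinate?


x_new = x0 + d*cos(theta)
= 4.7 + 0.6*cos(31)
= 4.7 + 0.5143
= 5.2143


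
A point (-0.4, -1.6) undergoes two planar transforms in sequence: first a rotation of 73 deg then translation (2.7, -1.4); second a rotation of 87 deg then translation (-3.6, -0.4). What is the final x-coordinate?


After transform 1:
x1 = cos(73)*-0.4 - sin(73)*-1.6 + 2.7 = 4.1131
y1 = sin(73)*-0.4 + cos(73)*-1.6 + -1.4 = -2.2503
After transform 2:
x2 = cos(87)*4.1131 - sin(87)*-2.2503 + -3.6
= -1.1375


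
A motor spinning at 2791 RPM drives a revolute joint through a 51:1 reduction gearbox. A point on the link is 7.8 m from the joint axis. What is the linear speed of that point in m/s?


omega_motor = 2791 * 2*pi/60 = 292.2728 rad/s
omega_joint = omega_motor / 51 = 5.7308 rad/s
v = omega_joint * r = 5.7308 * 7.8
= 44.7006 m/s


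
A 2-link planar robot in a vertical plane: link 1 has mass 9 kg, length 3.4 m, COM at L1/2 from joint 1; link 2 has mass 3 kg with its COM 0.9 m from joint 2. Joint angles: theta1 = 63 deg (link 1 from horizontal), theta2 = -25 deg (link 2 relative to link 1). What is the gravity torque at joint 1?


Horizontal distance from joint 1 to link-1 COM:
  x_c1 = (L1/2)*cos(t1) = 1.7 * 0.454 = 0.7718 m
Horizontal distance from joint 1 to link-2 COM:
  x_c2 = L1*cos(t1) + Lc2*cos(t1+t2)
       = 3.4*0.454 + 0.9*0.788 = 2.2528 m
tau1 = m1*g*x_c1 + m2*g*x_c2
     = 9*9.81*0.7718 + 3*9.81*2.2528
     = 68.1408 + 66.2992
     = 134.44 Nm


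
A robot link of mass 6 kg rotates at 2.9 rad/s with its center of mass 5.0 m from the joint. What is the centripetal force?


F = m * omega^2 * r
= 6 * 2.9^2 * 5.0
= 6 * 8.41 * 5.0
= 252.3 N


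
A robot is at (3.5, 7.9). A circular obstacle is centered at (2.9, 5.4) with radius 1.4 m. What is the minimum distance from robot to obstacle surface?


center_dist = sqrt((3.5-2.9)^2 + (7.9-5.4)^2)
= sqrt(0.36 + 6.25)
= 2.571
min_dist = center_dist - radius = 2.571 - 1.4 = 1.171 m


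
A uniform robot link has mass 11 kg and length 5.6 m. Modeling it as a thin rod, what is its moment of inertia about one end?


I = (1/3) * m * L^2
= (1/3) * 11 * 5.6^2
= 0.333333 * 11 * 31.36
= 114.9867 kg*m^2


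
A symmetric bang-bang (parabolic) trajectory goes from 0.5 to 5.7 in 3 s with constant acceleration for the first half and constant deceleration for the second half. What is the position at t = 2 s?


Symmetric rest-to-rest: each phase covers (pf-p0)/2 in time T/2. 0.5*a*(T/2)^2 = (pf-p0)/2 => a = 4*(pf-p0)/T^2
a = 4*(5.7-0.5)/3^2 = 2.3111
t = 2 is in the deceleration phase (t > T/2).
p = pf - 0.5*a*(T-t)^2 = 5.7 - 0.5*2.3111*1^2
= 4.5444


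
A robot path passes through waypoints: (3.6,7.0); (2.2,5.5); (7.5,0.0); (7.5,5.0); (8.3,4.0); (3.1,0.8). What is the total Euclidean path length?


Segment lengths:
  seg1 = sqrt((-1.4)^2 + (-1.5)^2) = 2.0518
  seg2 = sqrt((5.3)^2 + (-5.5)^2) = 7.6381
  seg3 = sqrt((0.0)^2 + (5.0)^2) = 5.0
  seg4 = sqrt((0.8)^2 + (-1.0)^2) = 1.2806
  seg5 = sqrt((-5.2)^2 + (-3.2)^2) = 6.1057
Total = 22.0763


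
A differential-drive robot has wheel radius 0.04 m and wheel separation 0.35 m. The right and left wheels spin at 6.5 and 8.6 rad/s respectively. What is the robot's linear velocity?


vR = r*wR = 0.04*6.5 = 0.26 m/s
vL = r*wL = 0.04*8.6 = 0.344 m/s
v = (vR+vL)/2 = 0.302 m/s
omega = (vR-vL)/L = -0.24 rad/s
linear velocity = 0.302 m/s


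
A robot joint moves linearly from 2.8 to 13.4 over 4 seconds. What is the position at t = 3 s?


s = t/T = 3/4 = 0.75
p(t) = p0 + (pf-p0)*s
= 2.8 + (13.4 - 2.8) * 0.75
= 10.75


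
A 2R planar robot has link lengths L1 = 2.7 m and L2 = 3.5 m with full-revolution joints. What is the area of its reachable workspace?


r_max = L1 + L2 = 6.2 m
r_min = |L1 - L2| = 0.8 m
Area = pi*(r_max^2 - r_min^2)
= pi*(38.44 - 0.64)
= pi * 37.8
= 118.7522 m^2


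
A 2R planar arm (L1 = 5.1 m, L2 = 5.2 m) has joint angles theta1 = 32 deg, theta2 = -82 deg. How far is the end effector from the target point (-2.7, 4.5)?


End effector via forward kinematics:
x = L1*cos(t1) + L2*cos(t1+t2) = 7.6675
y = L1*sin(t1) + L2*sin(t1+t2) = -1.2808
Distance to target:
d = sqrt((-2.7 - 7.6675)^2 + (4.5 - -1.2808)^2)
= sqrt(107.4859 + 33.4181)
= 11.8703 m


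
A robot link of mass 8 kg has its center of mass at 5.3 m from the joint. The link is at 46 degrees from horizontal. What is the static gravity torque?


tau = m*g*L*cos(angle)
= 8 * 9.81 * 5.3 * cos(46 deg)
= 8 * 9.81 * 5.3 * 0.6947
= 288.939 Nm


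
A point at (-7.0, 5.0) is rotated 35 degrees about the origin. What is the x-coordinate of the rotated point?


x' = x*cos(theta) - y*sin(theta)
cos(35 deg) = 0.8192, sin(35 deg) = 0.5736
x' = -7.0 * 0.8192 - 5.0 * 0.5736
= -5.7341 - 2.8679
= -8.6019


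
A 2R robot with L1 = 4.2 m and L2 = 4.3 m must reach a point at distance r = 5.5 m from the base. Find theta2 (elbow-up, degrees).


cos(theta2) = (r^2 - L1^2 - L2^2) / (2*L1*L2)
cos(theta2) = (30.25 - 17.64 - 18.49) / 36.12
cos(theta2) = -0.162791
theta2 = 99.3689 degrees


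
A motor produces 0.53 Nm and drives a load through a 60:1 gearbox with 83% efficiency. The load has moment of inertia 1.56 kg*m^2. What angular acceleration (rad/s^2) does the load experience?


tau_out = tau_motor * N * eta
= 0.53 * 60 * 0.83 = 26.394 Nm
alpha = tau_out / I = 26.394 / 1.56
= 16.9192 rad/s^2


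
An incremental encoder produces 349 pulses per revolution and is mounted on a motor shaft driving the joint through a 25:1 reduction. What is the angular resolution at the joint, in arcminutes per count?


counts per rev = 349
effective counts at joint = 349 * 25 = 8725
resolution = 360*60 / 8725
= 2.4756 arcmin/count


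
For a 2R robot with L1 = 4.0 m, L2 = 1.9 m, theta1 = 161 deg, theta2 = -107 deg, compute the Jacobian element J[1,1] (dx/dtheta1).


J[1,1] = -L1*sin(t1) - L2*sin(t1+t2)
= -4.0*sin(161) - 1.9*sin(54)
= -2.8394


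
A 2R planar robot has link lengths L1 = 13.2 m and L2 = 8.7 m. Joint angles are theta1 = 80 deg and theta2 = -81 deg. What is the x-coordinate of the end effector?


Convert angles to radians: theta1 = 1.3963, theta2 = -1.4137
x = L1*cos(theta1) + L2*cos(theta1+theta2)
x = 2.2922 + 8.6987
x = 10.9908


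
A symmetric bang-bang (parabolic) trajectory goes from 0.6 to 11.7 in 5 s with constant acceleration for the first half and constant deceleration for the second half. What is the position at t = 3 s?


Symmetric rest-to-rest: each phase covers (pf-p0)/2 in time T/2. 0.5*a*(T/2)^2 = (pf-p0)/2 => a = 4*(pf-p0)/T^2
a = 4*(11.7-0.6)/5^2 = 1.776
t = 3 is in the deceleration phase (t > T/2).
p = pf - 0.5*a*(T-t)^2 = 11.7 - 0.5*1.776*2^2
= 8.148


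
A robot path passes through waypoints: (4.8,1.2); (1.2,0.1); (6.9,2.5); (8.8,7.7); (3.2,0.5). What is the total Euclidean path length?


Segment lengths:
  seg1 = sqrt((-3.6)^2 + (-1.1)^2) = 3.7643
  seg2 = sqrt((5.7)^2 + (2.4)^2) = 6.1847
  seg3 = sqrt((1.9)^2 + (5.2)^2) = 5.5362
  seg4 = sqrt((-5.6)^2 + (-7.2)^2) = 9.1214
Total = 24.6066


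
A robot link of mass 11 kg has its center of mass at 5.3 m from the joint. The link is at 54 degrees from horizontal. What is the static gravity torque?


tau = m*g*L*cos(angle)
= 11 * 9.81 * 5.3 * cos(54 deg)
= 11 * 9.81 * 5.3 * 0.5878
= 336.1679 Nm


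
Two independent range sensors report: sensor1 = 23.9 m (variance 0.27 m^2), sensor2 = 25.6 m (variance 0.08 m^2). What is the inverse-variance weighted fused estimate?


w1 = (1/var1) / (1/var1 + 1/var2)
   = 3.7037 / (3.7037 + 12.5) = 0.2286
w2 = 1 - w1 = 0.7714
fused = w1*s1 + w2*s2 = 5.4629 + 19.7486
= 25.2114 m


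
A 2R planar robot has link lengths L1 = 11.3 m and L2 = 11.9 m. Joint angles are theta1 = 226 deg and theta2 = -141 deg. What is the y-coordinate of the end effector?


Convert angles to radians: theta1 = 3.9444, theta2 = -2.4609
y = L1*sin(theta1) + L2*sin(theta1+theta2)
y = -8.1285 + 11.8547
y = 3.7262


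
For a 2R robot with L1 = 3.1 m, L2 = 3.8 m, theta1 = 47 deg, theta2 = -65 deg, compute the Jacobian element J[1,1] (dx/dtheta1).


J[1,1] = -L1*sin(t1) - L2*sin(t1+t2)
= -3.1*sin(47) - 3.8*sin(-18)
= -1.0929


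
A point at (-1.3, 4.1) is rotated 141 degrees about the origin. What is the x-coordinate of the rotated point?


x' = x*cos(theta) - y*sin(theta)
cos(141 deg) = -0.7771, sin(141 deg) = 0.6293
x' = -1.3 * -0.7771 - 4.1 * 0.6293
= 1.0103 - 2.5802
= -1.5699


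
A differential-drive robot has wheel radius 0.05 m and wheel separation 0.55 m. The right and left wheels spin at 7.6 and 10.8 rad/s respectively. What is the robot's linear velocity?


vR = r*wR = 0.05*7.6 = 0.38 m/s
vL = r*wL = 0.05*10.8 = 0.54 m/s
v = (vR+vL)/2 = 0.46 m/s
omega = (vR-vL)/L = -0.2909 rad/s
linear velocity = 0.46 m/s


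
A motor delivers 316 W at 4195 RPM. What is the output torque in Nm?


omega = 4195 * 2*pi/60 = 439.2994 rad/s
tau = P / omega = 316 / 439.2994
= 0.7193 Nm


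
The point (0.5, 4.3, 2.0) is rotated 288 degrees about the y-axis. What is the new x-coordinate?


Rotation about y-axis: x' = x*cos(theta) + z*sin(theta)
= 0.5 * 0.309 + 2.0 * -0.9511
= -1.7476


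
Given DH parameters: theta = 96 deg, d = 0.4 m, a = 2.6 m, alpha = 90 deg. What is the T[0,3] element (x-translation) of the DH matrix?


T[0,3] = a * cos(theta)
= 2.6 * cos(96 deg)
= 2.6 * -0.1045
= -0.2718


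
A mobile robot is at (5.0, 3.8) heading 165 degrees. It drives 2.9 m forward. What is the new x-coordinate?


x_new = x0 + d*cos(theta)
= 5.0 + 2.9*cos(165)
= 5.0 + -2.8012
= 2.1988


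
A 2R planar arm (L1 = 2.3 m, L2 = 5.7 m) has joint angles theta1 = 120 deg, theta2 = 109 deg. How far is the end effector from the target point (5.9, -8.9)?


End effector via forward kinematics:
x = L1*cos(t1) + L2*cos(t1+t2) = -4.8895
y = L1*sin(t1) + L2*sin(t1+t2) = -2.31
Distance to target:
d = sqrt((5.9 - -4.8895)^2 + (-8.9 - -2.31)^2)
= sqrt(116.4141 + 43.4283)
= 12.6429 m


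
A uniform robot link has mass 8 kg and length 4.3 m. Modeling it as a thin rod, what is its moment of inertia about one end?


I = (1/3) * m * L^2
= (1/3) * 8 * 4.3^2
= 0.333333 * 8 * 18.49
= 49.3067 kg*m^2


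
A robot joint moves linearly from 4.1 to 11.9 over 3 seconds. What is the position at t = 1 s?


s = t/T = 1/3 = 0.3333
p(t) = p0 + (pf-p0)*s
= 4.1 + (11.9 - 4.1) * 0.3333
= 6.7


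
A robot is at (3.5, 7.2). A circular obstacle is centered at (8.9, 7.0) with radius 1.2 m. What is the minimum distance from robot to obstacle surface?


center_dist = sqrt((3.5-8.9)^2 + (7.2-7.0)^2)
= sqrt(29.16 + 0.04)
= 5.4037
min_dist = center_dist - radius = 5.4037 - 1.2 = 4.2037 m


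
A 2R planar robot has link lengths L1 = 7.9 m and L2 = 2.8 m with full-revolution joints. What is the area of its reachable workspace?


r_max = L1 + L2 = 10.7 m
r_min = |L1 - L2| = 5.1 m
Area = pi*(r_max^2 - r_min^2)
= pi*(114.49 - 26.01)
= pi * 88.48
= 277.9681 m^2


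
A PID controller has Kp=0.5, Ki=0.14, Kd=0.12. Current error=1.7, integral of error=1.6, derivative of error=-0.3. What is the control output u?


u = Kp*e + Ki*int(e) + Kd*de/dt
= 0.5*1.7 + 0.14*1.6 + 0.12*(-0.3)
= 0.85 + 0.224 + -0.036
= 1.038


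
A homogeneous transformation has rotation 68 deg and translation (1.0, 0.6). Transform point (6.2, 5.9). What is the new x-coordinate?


x' = cos(theta)*px - sin(theta)*py + tx
= 0.3746*6.2 - 0.9272*5.9 + 1.0
= -2.1478


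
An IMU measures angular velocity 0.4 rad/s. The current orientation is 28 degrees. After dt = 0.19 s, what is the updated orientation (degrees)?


delta_theta = w * dt = 0.4 * 0.19 = 0.076 rad
= 4.3545 deg
theta_new = 28 + 4.3545 = 32.3545 deg


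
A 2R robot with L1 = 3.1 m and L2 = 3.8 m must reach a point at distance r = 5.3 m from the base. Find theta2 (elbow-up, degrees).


cos(theta2) = (r^2 - L1^2 - L2^2) / (2*L1*L2)
cos(theta2) = (28.09 - 9.61 - 14.44) / 23.56
cos(theta2) = 0.171477
theta2 = 80.1263 degrees


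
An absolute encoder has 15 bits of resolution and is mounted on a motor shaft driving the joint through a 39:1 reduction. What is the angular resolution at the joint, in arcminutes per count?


counts = 2^15 = 32768
effective counts at joint = 32768 * 39 = 1277952
resolution = 360*60 / 1277952
= 0.0169 arcmin/count


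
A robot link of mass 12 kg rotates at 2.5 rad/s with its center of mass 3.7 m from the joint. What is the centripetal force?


F = m * omega^2 * r
= 12 * 2.5^2 * 3.7
= 12 * 6.25 * 3.7
= 277.5 N


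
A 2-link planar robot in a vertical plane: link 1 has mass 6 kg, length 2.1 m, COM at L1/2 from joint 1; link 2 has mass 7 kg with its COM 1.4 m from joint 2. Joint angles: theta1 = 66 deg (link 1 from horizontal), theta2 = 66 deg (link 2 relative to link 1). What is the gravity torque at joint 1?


Horizontal distance from joint 1 to link-1 COM:
  x_c1 = (L1/2)*cos(t1) = 1.05 * 0.4067 = 0.4271 m
Horizontal distance from joint 1 to link-2 COM:
  x_c2 = L1*cos(t1) + Lc2*cos(t1+t2)
       = 2.1*0.4067 + 1.4*-0.6691 = -0.0826 m
tau1 = m1*g*x_c1 + m2*g*x_c2
     = 6*9.81*0.4271 + 7*9.81*-0.0826
     = 25.1375 + -5.6746
     = 19.4629 Nm


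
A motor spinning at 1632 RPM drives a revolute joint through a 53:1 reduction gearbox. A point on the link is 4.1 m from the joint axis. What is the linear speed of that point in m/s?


omega_motor = 1632 * 2*pi/60 = 170.9026 rad/s
omega_joint = omega_motor / 53 = 3.2246 rad/s
v = omega_joint * r = 3.2246 * 4.1
= 13.2208 m/s


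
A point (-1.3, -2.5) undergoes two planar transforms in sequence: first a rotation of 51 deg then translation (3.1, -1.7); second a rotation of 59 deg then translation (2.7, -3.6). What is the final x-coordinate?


After transform 1:
x1 = cos(51)*-1.3 - sin(51)*-2.5 + 3.1 = 4.2247
y1 = sin(51)*-1.3 + cos(51)*-2.5 + -1.7 = -4.2836
After transform 2:
x2 = cos(59)*4.2247 - sin(59)*-4.2836 + 2.7
= 8.5477


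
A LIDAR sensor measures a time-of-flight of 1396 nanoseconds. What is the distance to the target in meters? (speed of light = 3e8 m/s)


tof = 1396 ns = 1.396e-06 s
dist = c * tof / 2
= 3e8 * 1.396e-06 / 2
= 209.4 m


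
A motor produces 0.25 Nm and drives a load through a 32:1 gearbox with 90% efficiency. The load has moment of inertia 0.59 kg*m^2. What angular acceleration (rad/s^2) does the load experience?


tau_out = tau_motor * N * eta
= 0.25 * 32 * 0.9 = 7.2 Nm
alpha = tau_out / I = 7.2 / 0.59
= 12.2034 rad/s^2


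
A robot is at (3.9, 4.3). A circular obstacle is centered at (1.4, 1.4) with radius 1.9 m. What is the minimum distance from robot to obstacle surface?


center_dist = sqrt((3.9-1.4)^2 + (4.3-1.4)^2)
= sqrt(6.25 + 8.41)
= 3.8288
min_dist = center_dist - radius = 3.8288 - 1.9 = 1.9288 m


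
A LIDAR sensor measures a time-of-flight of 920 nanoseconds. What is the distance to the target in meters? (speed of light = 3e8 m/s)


tof = 920 ns = 9.2e-07 s
dist = c * tof / 2
= 3e8 * 9.2e-07 / 2
= 138.0 m


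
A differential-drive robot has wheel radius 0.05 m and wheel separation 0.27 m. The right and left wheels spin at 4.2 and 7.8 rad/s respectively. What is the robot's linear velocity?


vR = r*wR = 0.05*4.2 = 0.21 m/s
vL = r*wL = 0.05*7.8 = 0.39 m/s
v = (vR+vL)/2 = 0.3 m/s
omega = (vR-vL)/L = -0.6667 rad/s
linear velocity = 0.3 m/s


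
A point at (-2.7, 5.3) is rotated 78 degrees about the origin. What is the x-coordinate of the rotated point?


x' = x*cos(theta) - y*sin(theta)
cos(78 deg) = 0.2079, sin(78 deg) = 0.9781
x' = -2.7 * 0.2079 - 5.3 * 0.9781
= -0.5614 - 5.1842
= -5.7455


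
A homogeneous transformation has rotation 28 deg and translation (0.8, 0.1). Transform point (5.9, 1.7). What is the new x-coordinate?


x' = cos(theta)*px - sin(theta)*py + tx
= 0.8829*5.9 - 0.4695*1.7 + 0.8
= 5.2113


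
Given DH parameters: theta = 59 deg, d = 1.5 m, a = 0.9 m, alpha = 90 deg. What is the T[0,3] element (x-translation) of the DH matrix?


T[0,3] = a * cos(theta)
= 0.9 * cos(59 deg)
= 0.9 * 0.515
= 0.4635


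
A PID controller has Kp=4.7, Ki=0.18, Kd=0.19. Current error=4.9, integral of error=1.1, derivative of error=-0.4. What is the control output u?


u = Kp*e + Ki*int(e) + Kd*de/dt
= 4.7*4.9 + 0.18*1.1 + 0.19*(-0.4)
= 23.03 + 0.198 + -0.076
= 23.152


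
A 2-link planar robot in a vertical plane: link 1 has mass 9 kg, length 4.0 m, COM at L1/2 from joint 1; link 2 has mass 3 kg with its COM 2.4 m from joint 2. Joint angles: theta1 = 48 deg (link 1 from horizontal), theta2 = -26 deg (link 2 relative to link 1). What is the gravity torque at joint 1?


Horizontal distance from joint 1 to link-1 COM:
  x_c1 = (L1/2)*cos(t1) = 2.0 * 0.6691 = 1.3383 m
Horizontal distance from joint 1 to link-2 COM:
  x_c2 = L1*cos(t1) + Lc2*cos(t1+t2)
       = 4.0*0.6691 + 2.4*0.9272 = 4.9018 m
tau1 = m1*g*x_c1 + m2*g*x_c2
     = 9*9.81*1.3383 + 3*9.81*4.9018
     = 118.1551 + 144.2589
     = 262.414 Nm


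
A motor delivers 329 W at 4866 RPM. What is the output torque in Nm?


omega = 4866 * 2*pi/60 = 509.5663 rad/s
tau = P / omega = 329 / 509.5663
= 0.6456 Nm


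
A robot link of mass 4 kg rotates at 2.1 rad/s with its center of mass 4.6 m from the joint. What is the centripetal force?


F = m * omega^2 * r
= 4 * 2.1^2 * 4.6
= 4 * 4.41 * 4.6
= 81.144 N


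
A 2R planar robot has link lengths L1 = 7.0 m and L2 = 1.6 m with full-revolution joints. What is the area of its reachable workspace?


r_max = L1 + L2 = 8.6 m
r_min = |L1 - L2| = 5.4 m
Area = pi*(r_max^2 - r_min^2)
= pi*(73.96 - 29.16)
= pi * 44.8
= 140.7434 m^2


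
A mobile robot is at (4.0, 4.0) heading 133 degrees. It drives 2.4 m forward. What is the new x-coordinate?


x_new = x0 + d*cos(theta)
= 4.0 + 2.4*cos(133)
= 4.0 + -1.6368
= 2.3632


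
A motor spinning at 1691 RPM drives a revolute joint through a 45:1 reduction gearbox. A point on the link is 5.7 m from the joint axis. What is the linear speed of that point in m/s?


omega_motor = 1691 * 2*pi/60 = 177.0811 rad/s
omega_joint = omega_motor / 45 = 3.9351 rad/s
v = omega_joint * r = 3.9351 * 5.7
= 22.4303 m/s


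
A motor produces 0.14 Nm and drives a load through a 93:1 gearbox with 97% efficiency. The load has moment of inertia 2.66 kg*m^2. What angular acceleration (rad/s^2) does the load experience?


tau_out = tau_motor * N * eta
= 0.14 * 93 * 0.97 = 12.6294 Nm
alpha = tau_out / I = 12.6294 / 2.66
= 4.7479 rad/s^2


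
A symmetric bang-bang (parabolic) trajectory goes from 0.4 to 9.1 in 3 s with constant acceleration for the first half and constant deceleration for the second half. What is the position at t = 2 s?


Symmetric rest-to-rest: each phase covers (pf-p0)/2 in time T/2. 0.5*a*(T/2)^2 = (pf-p0)/2 => a = 4*(pf-p0)/T^2
a = 4*(9.1-0.4)/3^2 = 3.8667
t = 2 is in the deceleration phase (t > T/2).
p = pf - 0.5*a*(T-t)^2 = 9.1 - 0.5*3.8667*1^2
= 7.1667
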